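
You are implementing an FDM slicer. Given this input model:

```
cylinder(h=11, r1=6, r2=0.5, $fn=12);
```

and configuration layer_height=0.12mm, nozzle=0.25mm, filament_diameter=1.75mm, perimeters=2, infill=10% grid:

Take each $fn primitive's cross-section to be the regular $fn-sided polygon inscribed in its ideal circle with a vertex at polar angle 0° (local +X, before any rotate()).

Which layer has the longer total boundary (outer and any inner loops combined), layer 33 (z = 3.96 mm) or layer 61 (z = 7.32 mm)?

Layer 33 (z = 3.96): the cone (r1=6→r2=0.5) has section circumradius 4.020 here — a regular 12-gon (perimeter = 2·12·4.020·sin(180°/12) = 24.97 mm). So its perimeter = 24.97 mm. Layer 61 (z = 7.32): the cone contributes a regular 12-gon of circumradius 2.340 (interpolated between r1=6 and r2=0.5 at t=0.665) (perimeter = 2·12·2.340·sin(180°/12) = 14.54 mm). So its perimeter = 14.54 mm. Layer 33 is larger (24.97 vs 14.54 mm).

layer 33 (z = 3.96 mm)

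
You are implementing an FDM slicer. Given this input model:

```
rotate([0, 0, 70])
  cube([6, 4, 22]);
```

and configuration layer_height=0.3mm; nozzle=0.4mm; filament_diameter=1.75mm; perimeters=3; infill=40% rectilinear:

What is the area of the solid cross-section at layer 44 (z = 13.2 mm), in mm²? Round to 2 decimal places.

At z = 13.2 mm: the cube (footprint 6×4) is included at this height (area 24.00 mm²); (rotated 70° about Z; rotation is an isometry so areas/perimeters/island counts are preserved). Overall, the cross-section is a single solid region. Net area = 24.00 mm².

24.00 mm²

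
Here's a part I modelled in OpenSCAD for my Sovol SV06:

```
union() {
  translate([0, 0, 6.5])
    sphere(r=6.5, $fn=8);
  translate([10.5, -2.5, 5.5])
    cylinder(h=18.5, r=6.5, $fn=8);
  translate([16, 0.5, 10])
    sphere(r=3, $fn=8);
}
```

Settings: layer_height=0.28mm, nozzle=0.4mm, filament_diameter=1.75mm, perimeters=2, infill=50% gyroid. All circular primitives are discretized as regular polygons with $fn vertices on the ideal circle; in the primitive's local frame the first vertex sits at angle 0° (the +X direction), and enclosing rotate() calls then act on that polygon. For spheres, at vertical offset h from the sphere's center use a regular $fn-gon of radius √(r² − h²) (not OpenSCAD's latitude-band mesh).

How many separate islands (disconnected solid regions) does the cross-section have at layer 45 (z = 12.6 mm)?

2

At z = 12.6 mm: the r=6.5 sphere slices to a regular 8-gon of circumradius 2.245 (√(r²−h²) with h=6.1 from center); the r=6.5 cylinder at (10.5, -2.5) gives a regular 8-gon of circumradius 6.5 (constant along its height); the r=3 sphere at (16, 0.5) contributes a regular 8-gon of circumradius √(3²−2.6²) = 1.497; Merging all regions: the regions partially overlap (shared area 2.55 mm²), so overlapping operands fuse into one piece — 2 connected regions. Overall, the cross-section has 2 separate islands. Island count = 2.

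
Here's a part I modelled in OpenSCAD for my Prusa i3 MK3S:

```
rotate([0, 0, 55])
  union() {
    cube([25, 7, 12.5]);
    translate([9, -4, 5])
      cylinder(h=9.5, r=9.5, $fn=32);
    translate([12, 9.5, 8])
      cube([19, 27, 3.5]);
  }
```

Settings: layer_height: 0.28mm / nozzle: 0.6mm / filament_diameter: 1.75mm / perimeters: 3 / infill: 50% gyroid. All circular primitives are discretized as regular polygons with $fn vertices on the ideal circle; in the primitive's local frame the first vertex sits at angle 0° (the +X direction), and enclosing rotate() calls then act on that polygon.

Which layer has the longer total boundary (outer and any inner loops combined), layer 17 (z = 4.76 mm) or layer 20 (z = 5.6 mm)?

Layer 17 (z = 4.76): the cube is present — its section is the full 25×7 rectangle (perimeter 64.00 mm); the cylinder at (9, -4) is absent (z outside [5, 14.5]); the cube at (12, 9.5) does not reach this height (z outside [8, 11.5]); Taking the union: only the 25×7 cube is present, so the union is just that shape — boundary = 64.00 mm; (rotated 55° about Z; rotation is an isometry so areas/perimeters/island counts are preserved). So its perimeter = 64.00 mm. Layer 20 (z = 5.6): the cube is present — its section is the full 25×7 rectangle (perimeter 64.00 mm); the r=9.5 cylinder at (9, -4) gives a regular 32-gon of circumradius 9.5 (constant along its height) (perimeter = 2·32·9.500·sin(180°/32) = 59.59 mm); the cube at (12, 9.5) is absent (z outside [8, 11.5]); Merging all regions: the regions partially overlap (shared area 67.41 mm²), so the edge portions inside another operand are dropped and the merged outline is re-measured after clipping — boundary = 84.91 mm; (whole slice rotated 55° about Z — lengths, areas and connectivity unchanged). So its perimeter = 84.91 mm. Layer 20 is larger (84.91 vs 64.00 mm).

layer 20 (z = 5.6 mm)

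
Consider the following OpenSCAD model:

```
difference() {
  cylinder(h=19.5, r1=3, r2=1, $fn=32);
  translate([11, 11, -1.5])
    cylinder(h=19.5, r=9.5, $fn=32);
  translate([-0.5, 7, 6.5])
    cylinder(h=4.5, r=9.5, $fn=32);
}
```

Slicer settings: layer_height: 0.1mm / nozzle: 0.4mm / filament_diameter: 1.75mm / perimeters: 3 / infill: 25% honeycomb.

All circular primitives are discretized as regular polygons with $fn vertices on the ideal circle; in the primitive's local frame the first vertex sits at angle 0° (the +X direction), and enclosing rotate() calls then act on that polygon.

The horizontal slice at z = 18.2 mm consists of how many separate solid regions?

At z = 18.2 mm: the cone: at t=0.933 of its height the radius interpolates to r₁+(r₂−r₁)t = 1.133, giving a regular 32-gon of that circumradius; the cylinder at (11, 11) is not intersected at this z (z outside [-1.5, 18]); the cylinder at (-0.5, 7) is not intersected at this z (z outside [6.5, 11]); Subtracting the remaining from the first: none of the subtracted shapes is present at this height, so the cone is unchanged — 1 connected region. The result has 1 disconnected region.

1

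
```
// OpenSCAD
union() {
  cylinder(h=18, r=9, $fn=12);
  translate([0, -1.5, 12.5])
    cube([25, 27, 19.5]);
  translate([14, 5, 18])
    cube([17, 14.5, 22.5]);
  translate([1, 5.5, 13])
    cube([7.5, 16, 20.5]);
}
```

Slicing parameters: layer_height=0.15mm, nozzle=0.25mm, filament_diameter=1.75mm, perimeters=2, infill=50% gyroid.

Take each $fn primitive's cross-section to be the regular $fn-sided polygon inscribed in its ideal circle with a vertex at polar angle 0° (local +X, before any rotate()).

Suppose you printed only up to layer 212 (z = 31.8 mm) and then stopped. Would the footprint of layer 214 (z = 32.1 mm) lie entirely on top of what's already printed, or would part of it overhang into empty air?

Compare the two slices. At z = 31.8: the cylinder is absent (z outside [0, 18]); the 25×27 cube at (0, -1.5) contributes its full rectangle (area 675.00 mm²); the 17×14.5 cube at (14, 5) contributes its full rectangle (area 246.50 mm²); the cube at (1, 5.5) (footprint 7.5×16) is included at this height (area 120.00 mm²); Taking the union: the regions partially overlap — summed areas 1041.50 mm² minus the doubly-counted overlap 279.50 mm² gives 762.00 mm² — area = 762.00 mm². At z = 32.1: the cylinder does not reach this height (z outside [0, 18]); the cube at (0, -1.5) is absent (z outside [12.5, 32]); the cube at (14, 5) is present — its section is the full 17×14.5 rectangle (area 246.50 mm²); the cube at (1, 5.5) is present — its section is the full 7.5×16 rectangle (area 120.00 mm²); Combining (union): the 2 present regions are separate (no shared area or edge), so areas and boundary lengths simply add and each stays a separate island — area = 366.50 mm². Checking containment: the cross-section at z = 32.1 is a subset of the cross-section at z = 31.8.

entirely on top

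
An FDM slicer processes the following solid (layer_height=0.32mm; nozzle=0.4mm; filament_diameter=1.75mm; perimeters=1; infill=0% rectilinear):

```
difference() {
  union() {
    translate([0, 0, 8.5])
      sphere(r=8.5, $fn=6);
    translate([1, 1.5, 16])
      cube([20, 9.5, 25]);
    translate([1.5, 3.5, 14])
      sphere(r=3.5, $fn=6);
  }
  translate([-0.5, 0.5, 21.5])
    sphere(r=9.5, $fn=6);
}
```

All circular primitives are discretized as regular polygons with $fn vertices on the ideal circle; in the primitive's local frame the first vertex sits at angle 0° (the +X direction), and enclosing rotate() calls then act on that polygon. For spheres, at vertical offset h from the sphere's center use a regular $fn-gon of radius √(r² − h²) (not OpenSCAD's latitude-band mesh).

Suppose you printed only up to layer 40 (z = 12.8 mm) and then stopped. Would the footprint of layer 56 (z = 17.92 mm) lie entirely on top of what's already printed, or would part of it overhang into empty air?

part overhangs

Compare the two slices. At z = 12.8: the r=8.5 sphere slices to a regular 6-gon of circumradius 7.332 (√(r²−h²) with h=4.3 from center) (area = (6/2)·7.332²·sin(360°/6) = 139.67 mm²); the cube at (1, 1.5) does not reach this height (z outside [16, 41]); the r=3.5 sphere at (1.5, 3.5) slices to a regular 6-gon of circumradius 3.288 (√(r²−h²) with h=1.2 from center) (area = (6/2)·3.288²·sin(360°/6) = 28.09 mm²); Merging all regions: the r=3.5 sphere at (1.5, 3.5) lies entirely inside the r=8.5 sphere, so the union is just the r=8.5 sphere — area = 139.67 mm²; the r=9.5 sphere at (-0.5, 0.5) slices to a regular 6-gon of circumradius 3.816 (√(r²−h²) with h=8.7 from center) (area = (6/2)·3.816²·sin(360°/6) = 37.83 mm²); Subtracting the remaining from the first: starting from the result so far (139.67 mm²), the r=9.5 sphere at (-0.5, 0.5) lies wholly inside it (removes its full 37.83 mm² and its 22.89 mm outline becomes a hole wall) — area = 101.84 mm². At z = 17.92: the sphere is absent (|z−center|=9.420 > r=8.5); the cube at (1, 1.5) is present — its section is the full 20×9.5 rectangle (area 190.00 mm²); the sphere at (1.5, 3.5) does not reach this height (|z−center|=3.920 > r=3.5); Merging all regions: only the 20×9.5 cube at (1, 1.5) is present, so the union is just that shape — area = 190.00 mm²; the r=9.5 sphere at (-0.5, 0.5) slices to a regular 6-gon of circumradius 8.800 (√(r²−h²) with h=3.58 from center) (area = (6/2)·8.800²·sin(360°/6) = 201.18 mm²); After the difference (first − rest): starting from the result so far (190.00 mm²), the r=9.5 sphere at (-0.5, 0.5) partially overlaps it — only the 31.85 mm² overlap (of its 201.18 mm²) is removed, clipping the outline — area = 158.15 mm². Checking containment: at z = 17.92 the cross-section extends beyond the z = 12.8 cross-section by about 158.15 mm².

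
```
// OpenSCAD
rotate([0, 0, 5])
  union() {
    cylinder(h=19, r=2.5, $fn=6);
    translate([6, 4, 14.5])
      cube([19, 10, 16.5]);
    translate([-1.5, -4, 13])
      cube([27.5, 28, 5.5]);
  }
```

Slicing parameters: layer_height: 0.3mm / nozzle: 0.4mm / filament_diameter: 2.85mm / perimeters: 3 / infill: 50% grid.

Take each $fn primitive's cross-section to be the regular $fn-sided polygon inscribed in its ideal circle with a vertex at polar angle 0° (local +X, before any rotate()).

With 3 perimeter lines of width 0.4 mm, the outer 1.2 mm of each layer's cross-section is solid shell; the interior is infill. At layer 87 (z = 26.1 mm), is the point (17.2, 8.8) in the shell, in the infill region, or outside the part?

infill

At z = 26.1 mm: the cylinder is not intersected at this z (z outside [0, 19]); the 19×10 cube at (6, 4) contributes its full rectangle; the cube at (-1.5, -4) is absent (z outside [13, 18.5]); Taking the union: only the 19×10 cube at (6, 4) is present, so the union is just that shape — 1 connected region; (whole slice rotated 5° about Z — lengths, areas and connectivity unchanged). Overall, the cross-section is a single solid region. Undo the 5° rotation: the query point maps to (17.902, 7.267) in the un-rotated model frame. The nearest boundary edge runs (6.00, 4.00)→(25.00, 4.00); distance from the point to it = 3.27 mm. The point is inside the cross-section and 3.27 mm from the nearest boundary — more than the 1.2 mm shell width (3 × 0.4), so it's in the infill interior.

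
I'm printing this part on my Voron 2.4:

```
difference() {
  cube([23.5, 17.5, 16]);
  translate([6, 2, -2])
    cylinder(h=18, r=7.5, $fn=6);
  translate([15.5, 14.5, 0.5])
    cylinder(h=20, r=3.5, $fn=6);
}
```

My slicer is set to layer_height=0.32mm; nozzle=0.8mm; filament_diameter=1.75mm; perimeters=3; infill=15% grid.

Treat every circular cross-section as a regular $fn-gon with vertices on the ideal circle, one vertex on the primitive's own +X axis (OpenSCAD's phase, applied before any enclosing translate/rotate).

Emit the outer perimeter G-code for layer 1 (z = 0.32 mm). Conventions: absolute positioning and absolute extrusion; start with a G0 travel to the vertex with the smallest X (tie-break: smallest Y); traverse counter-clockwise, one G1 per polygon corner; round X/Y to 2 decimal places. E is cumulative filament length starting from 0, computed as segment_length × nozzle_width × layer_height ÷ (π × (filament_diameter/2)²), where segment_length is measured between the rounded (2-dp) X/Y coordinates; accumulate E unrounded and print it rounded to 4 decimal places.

G0 X0.00 Y4.60 Z0.32
G1 X2.25 Y8.50 E0.4792
G1 X9.75 Y8.50 E1.2775
G1 X13.50 Y2.00 E2.0761
G1 X12.35 Y0.00 E2.3217
G1 X23.50 Y0.00 E3.5084
G1 X23.50 Y17.50 E5.3710
G1 X0.00 Y17.50 E7.8721
G1 X0.00 Y4.60 E9.2451

At z = 0.32 mm: the 23.5×17.5 cube contributes its full rectangle; the cylinder at (6, 2): section is a regular 6-gon, circumradius r=7.5; the cylinder at (15.5, 14.5) is not intersected at this z (z outside [0.5, 20.5]); After the difference (first − rest): starting from the 23.5×17.5 cube, the r=7.5 cylinder at (6, 2) partially overlaps it — only the 96.97 mm² overlap (of its 146.14 mm²) is removed, clipping the outline — 1 connected region. The outline is a single polygon with 8 vertices. Extrusion per mm of travel: 0.8 × 0.32 / (π × 0.875²) = 0.106432. Accumulating E over each segment gives final E = 9.2451.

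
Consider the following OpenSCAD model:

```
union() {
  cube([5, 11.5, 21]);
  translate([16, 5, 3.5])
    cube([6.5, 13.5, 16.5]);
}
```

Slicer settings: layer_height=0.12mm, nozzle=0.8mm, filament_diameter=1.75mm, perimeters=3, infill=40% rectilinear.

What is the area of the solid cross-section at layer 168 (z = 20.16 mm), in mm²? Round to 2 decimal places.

At z = 20.16 mm: the cube (footprint 5×11.5) is included at this height (area 57.50 mm²); the cube at (16, 5) is not intersected at this z (z outside [3.5, 20]); Combining (union): only the 5×11.5 cube is present, so the union is just that shape — area = 57.50 mm². Overall, the cross-section is a single solid region. Net area = 57.50 mm².

57.50 mm²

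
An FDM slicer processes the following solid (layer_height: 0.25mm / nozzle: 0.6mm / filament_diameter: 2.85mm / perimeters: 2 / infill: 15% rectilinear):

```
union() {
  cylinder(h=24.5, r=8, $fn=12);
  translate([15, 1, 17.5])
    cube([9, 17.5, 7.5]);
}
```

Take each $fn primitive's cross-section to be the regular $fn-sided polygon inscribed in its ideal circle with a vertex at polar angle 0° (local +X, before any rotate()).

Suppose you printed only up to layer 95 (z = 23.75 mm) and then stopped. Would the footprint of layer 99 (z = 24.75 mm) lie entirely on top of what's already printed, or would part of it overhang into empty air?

entirely on top

Compare the two slices. At z = 23.75: the r=8 cylinder contributes a regular 12-gon of circumradius 8 (area = (12/2)·8.000²·sin(360°/12) = 192.00 mm²); the cube at (15, 1) (footprint 9×17.5) is included at this height (area 157.50 mm²); Combining (union): the 2 present regions are separate (no shared area or edge), so areas and boundary lengths simply add and each stays a separate island — area = 349.50 mm². At z = 24.75: the cylinder does not reach this height (z outside [0, 24.5]); the 9×17.5 cube at (15, 1) contributes its full rectangle (area 157.50 mm²); Merging all regions: only the 9×17.5 cube at (15, 1) is present, so the union is just that shape — area = 157.50 mm². Checking containment: the cross-section at z = 24.75 is a subset of the cross-section at z = 23.75.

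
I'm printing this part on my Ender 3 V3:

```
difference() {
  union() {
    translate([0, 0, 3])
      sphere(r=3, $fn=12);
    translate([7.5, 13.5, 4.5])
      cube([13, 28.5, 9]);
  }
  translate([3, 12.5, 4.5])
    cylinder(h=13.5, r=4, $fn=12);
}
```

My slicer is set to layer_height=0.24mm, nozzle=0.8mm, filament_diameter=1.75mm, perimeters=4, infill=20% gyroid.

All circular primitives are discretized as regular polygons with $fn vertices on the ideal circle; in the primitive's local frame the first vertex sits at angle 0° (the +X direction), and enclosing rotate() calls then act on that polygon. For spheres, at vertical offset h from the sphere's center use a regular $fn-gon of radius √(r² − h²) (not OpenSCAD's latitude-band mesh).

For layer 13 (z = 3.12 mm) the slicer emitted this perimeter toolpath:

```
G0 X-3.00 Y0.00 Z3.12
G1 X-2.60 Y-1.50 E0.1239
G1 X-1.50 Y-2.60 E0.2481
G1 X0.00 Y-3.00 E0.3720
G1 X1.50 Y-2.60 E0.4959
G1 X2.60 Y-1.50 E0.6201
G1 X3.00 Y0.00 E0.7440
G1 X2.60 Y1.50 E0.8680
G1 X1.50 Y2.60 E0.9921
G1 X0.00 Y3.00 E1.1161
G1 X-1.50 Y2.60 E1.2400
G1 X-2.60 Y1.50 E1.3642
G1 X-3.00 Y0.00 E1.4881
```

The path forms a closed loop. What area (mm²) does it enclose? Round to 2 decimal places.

Apply the shoelace formula to the sequence of (X, Y) vertices; enclosed area = 27.02 mm².

27.02 mm²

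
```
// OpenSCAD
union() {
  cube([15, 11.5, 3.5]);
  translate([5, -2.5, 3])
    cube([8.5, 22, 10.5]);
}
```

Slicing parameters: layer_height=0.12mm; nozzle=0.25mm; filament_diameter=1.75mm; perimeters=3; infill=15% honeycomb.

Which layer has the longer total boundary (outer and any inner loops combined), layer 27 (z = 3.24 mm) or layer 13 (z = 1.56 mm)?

Layer 27 (z = 3.24): the 15×11.5 cube contributes its full rectangle (perimeter 53.00 mm); the cube at (5, -2.5) is present — its section is the full 8.5×22 rectangle (perimeter 61.00 mm); Combining (union): the regions partially overlap (shared area 97.75 mm²), so the edge portions inside another operand are dropped and the merged outline is re-measured after clipping — boundary = 74.00 mm. So its perimeter = 74.00 mm. Layer 13 (z = 1.56): the cube is present — its section is the full 15×11.5 rectangle (perimeter 53.00 mm); the cube at (5, -2.5) does not reach this height (z outside [3, 13.5]); Merging all regions: only the 15×11.5 cube is present, so the union is just that shape — boundary = 53.00 mm. So its perimeter = 53.00 mm. Layer 27 is larger (74.00 vs 53.00 mm).

layer 27 (z = 3.24 mm)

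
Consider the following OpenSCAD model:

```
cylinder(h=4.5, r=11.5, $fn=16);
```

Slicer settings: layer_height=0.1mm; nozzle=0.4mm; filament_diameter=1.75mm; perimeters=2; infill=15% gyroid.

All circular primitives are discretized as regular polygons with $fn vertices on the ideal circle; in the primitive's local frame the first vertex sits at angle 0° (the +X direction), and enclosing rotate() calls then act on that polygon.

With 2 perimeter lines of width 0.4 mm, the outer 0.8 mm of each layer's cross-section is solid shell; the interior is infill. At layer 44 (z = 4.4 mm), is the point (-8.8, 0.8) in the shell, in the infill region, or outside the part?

At z = 4.4 mm: the cylinder: section is a regular 16-gon, circumradius r=11.5. Overall, the cross-section is a single solid region. The nearest boundary edge runs (-10.62, 4.40)→(-11.50, 0.00); distance from the point to it = 2.49 mm. The point is inside the cross-section and 2.49 mm from the nearest boundary — more than the 0.8 mm shell width (2 × 0.4), so it's in the infill interior.

infill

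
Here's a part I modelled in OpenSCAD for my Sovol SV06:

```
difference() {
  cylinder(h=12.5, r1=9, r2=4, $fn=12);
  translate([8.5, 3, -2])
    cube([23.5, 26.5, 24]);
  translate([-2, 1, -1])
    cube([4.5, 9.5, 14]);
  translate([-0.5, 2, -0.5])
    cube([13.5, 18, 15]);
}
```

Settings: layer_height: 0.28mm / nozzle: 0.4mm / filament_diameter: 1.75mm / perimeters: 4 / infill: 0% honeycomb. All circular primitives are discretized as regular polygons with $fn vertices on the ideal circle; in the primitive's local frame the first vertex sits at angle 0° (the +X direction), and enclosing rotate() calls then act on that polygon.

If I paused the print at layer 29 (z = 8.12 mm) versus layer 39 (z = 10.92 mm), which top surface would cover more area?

layer 29 (z = 8.12 mm)

Layer 29 (z = 8.12): the cone contributes a regular 12-gon of circumradius 5.752 (interpolated between r1=9 and r2=4 at t=0.650) (area = (12/2)·5.752²·sin(360°/12) = 99.26 mm²); the 23.5×26.5 cube at (8.5, 3) contributes its full rectangle (area 622.75 mm²); the cube at (-2, 1) (footprint 4.5×9.5) is included at this height (area 42.75 mm²); the 13.5×18 cube at (-0.5, 2) contributes its full rectangle (area 243.00 mm²); After the difference (first − rest): starting from the cone (99.26 mm²), the 23.5×26.5 cube at (8.5, 3) misses the remaining region (no effect); the 4.5×9.5 cube at (-2, 1) partially overlaps it — only the 20.01 mm² overlap (of its 42.75 mm²) is removed, clipping the outline; the 13.5×18 cube at (-0.5, 2) partially overlaps it — only the 5.30 mm² overlap (of its 243.00 mm²) is removed, clipping the outline — area = 73.94 mm². So its area = 73.94 mm². Layer 39 (z = 10.92): the cone: at t=0.874 of its height the radius interpolates to r₁+(r₂−r₁)t = 4.632, giving a regular 12-gon of that circumradius (area = (12/2)·4.632²·sin(360°/12) = 64.37 mm²); the 23.5×26.5 cube at (8.5, 3) contributes its full rectangle (area 622.75 mm²); the cube at (-2, 1) is present — its section is the full 4.5×9.5 rectangle (area 42.75 mm²); the 13.5×18 cube at (-0.5, 2) contributes its full rectangle (area 243.00 mm²); Taking the first minus the rest: starting from the cone (64.37 mm²), the 23.5×26.5 cube at (8.5, 3) misses the remaining region (no effect); the 4.5×9.5 cube at (-2, 1) partially overlaps it — only the 14.96 mm² overlap (of its 42.75 mm²) is removed, clipping the outline; the 13.5×18 cube at (-0.5, 2) partially overlaps it — only the 1.63 mm² overlap (of its 243.00 mm²) is removed, clipping the outline — area = 47.77 mm². So its area = 47.77 mm². Layer 29 is larger (73.94 vs 47.77 mm²).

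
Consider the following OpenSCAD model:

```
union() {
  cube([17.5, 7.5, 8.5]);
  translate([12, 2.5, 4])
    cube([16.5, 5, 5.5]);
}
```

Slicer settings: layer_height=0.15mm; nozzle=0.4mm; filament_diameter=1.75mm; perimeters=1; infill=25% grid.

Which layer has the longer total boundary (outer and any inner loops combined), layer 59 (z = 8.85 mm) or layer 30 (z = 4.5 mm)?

layer 30 (z = 4.5 mm)

Layer 59 (z = 8.85): the cube is not intersected at this z (z outside [0, 8.5]); the cube at (12, 2.5) is present — its section is the full 16.5×5 rectangle (perimeter 43.00 mm); Merging all regions: only the 16.5×5 cube at (12, 2.5) is present, so the union is just that shape — boundary = 43.00 mm. So its perimeter = 43.00 mm. Layer 30 (z = 4.5): the cube (footprint 17.5×7.5) is included at this height (perimeter 50.00 mm); the cube at (12, 2.5) is present — its section is the full 16.5×5 rectangle (perimeter 43.00 mm); Combining (union): the regions partially overlap (shared area 27.50 mm²), so the edge portions inside another operand are dropped and the merged outline is re-measured after clipping — boundary = 72.00 mm. So its perimeter = 72.00 mm. Layer 30 is larger (72.00 vs 43.00 mm).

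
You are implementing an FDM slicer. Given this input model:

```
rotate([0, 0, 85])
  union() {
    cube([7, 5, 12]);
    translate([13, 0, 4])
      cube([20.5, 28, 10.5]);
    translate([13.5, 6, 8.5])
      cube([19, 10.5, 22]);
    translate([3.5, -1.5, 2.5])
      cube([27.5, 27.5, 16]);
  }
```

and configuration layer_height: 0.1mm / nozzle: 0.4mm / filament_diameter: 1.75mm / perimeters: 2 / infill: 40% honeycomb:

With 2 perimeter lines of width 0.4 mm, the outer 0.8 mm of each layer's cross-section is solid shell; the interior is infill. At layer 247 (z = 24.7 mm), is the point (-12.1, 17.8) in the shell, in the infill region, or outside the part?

infill

At z = 24.7 mm: the cube is absent (z outside [0, 12]); the cube at (13, 0) does not reach this height (z outside [4, 14.5]); the cube at (13.5, 6) (footprint 19×10.5) is included at this height; the cube at (3.5, -1.5) does not reach this height (z outside [2.5, 18.5]); Taking the union: only the 19×10.5 cube at (13.5, 6) is present, so the union is just that shape — 1 connected region; (whole slice rotated 85° about Z — lengths, areas and connectivity unchanged). Overall, the cross-section is a single solid region. Undo the 85° rotation: the query point maps to (16.678, 13.605) in the un-rotated model frame. The nearest boundary edge runs (32.50, 16.50)→(13.50, 16.50); distance from the point to it = 2.89 mm. The point is inside the cross-section and 2.89 mm from the nearest boundary — more than the 0.8 mm shell width (2 × 0.4), so it's in the infill interior.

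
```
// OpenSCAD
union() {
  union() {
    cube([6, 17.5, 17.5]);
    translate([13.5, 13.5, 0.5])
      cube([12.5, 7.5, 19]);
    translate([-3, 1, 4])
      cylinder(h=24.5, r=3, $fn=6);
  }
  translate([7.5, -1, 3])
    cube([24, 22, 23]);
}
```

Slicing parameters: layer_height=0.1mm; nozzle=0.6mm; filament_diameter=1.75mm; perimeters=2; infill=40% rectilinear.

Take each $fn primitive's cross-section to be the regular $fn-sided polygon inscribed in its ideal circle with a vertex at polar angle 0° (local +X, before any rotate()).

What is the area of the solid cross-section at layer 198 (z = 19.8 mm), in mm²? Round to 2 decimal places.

551.38 mm²

At z = 19.8 mm: the cube does not reach this height (z outside [0, 17.5]); the cube at (13.5, 13.5) does not reach this height (z outside [0.5, 19.5]); the r=3 cylinder at (-3, 1) contributes a regular 6-gon of circumradius 3 (area = (6/2)·3.000²·sin(360°/6) = 23.38 mm²); Taking the union: only the r=3 cylinder at (-3, 1) is present, so the union is just that shape — area = 23.38 mm²; the cube at (7.5, -1) is present — its section is the full 24×22 rectangle (area 528.00 mm²); Combining (union): the 2 present regions are separate (no shared area or edge), so areas and boundary lengths simply add and each stays a separate island — area = 551.38 mm². Overall, the cross-section has 2 separate islands. Net area = 551.38 mm².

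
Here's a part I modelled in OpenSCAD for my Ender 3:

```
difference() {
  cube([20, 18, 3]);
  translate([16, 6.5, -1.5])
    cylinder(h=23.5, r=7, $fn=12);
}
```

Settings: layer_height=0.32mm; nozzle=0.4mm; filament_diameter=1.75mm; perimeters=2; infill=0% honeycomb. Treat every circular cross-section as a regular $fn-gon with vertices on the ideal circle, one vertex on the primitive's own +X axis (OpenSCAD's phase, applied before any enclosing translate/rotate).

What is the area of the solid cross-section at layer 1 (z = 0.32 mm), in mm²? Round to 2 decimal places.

At z = 0.32 mm: the cube (footprint 20×18) is included at this height (area 360.00 mm²); the r=7 cylinder at (16, 6.5) gives a regular 12-gon of circumradius 7 (constant along its height) (area = (12/2)·7.000²·sin(360°/12) = 147.00 mm²); After the difference (first − rest): starting from the 20×18 cube (360.00 mm²), the r=7 cylinder at (16, 6.5) partially overlaps it — only the 124.10 mm² overlap (of its 147.00 mm²) is removed, clipping the outline — area = 235.90 mm². Overall, the cross-section has 2 separate islands. Net area = 235.90 mm².

235.90 mm²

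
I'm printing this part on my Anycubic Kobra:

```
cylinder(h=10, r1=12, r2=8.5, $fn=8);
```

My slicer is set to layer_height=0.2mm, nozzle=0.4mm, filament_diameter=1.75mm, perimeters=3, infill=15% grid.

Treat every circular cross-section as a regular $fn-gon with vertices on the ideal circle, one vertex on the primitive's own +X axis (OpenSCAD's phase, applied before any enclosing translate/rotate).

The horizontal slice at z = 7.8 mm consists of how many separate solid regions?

1

At z = 7.8 mm: the cone: at t=0.780 of its height the radius interpolates to r₁+(r₂−r₁)t = 9.270, giving a regular 8-gon of that circumradius. The result has 1 disconnected region.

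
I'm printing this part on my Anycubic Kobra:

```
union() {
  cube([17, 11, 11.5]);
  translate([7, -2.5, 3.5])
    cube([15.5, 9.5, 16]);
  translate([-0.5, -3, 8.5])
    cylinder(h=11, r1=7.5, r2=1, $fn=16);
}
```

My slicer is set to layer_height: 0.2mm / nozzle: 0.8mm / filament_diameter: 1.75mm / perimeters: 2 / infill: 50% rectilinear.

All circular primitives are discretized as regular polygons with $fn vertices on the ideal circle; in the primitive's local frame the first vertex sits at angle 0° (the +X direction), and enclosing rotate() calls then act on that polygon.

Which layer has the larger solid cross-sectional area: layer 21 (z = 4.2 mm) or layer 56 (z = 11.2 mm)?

layer 56 (z = 11.2 mm)

Layer 21 (z = 4.2): the 17×11 cube contributes its full rectangle (area 187.00 mm²); the 15.5×9.5 cube at (7, -2.5) contributes its full rectangle (area 147.25 mm²); the cone at (-0.5, -3) does not reach this height (z outside [8.5, 19.5]); Taking the union: the regions partially overlap — summed areas 334.25 mm² minus the doubly-counted overlap 70.00 mm² gives 264.25 mm² — area = 264.25 mm². So its area = 264.25 mm². Layer 56 (z = 11.2): the cube (footprint 17×11) is included at this height (area 187.00 mm²); the cube at (7, -2.5) (footprint 15.5×9.5) is included at this height (area 147.25 mm²); the cone at (-0.5, -3) (r1=7.5→r2=1) has section circumradius 5.905 here — a regular 16-gon (area = (16/2)·5.905²·sin(360°/16) = 106.73 mm²); Merging all regions: the regions partially overlap — summed areas 440.98 mm² minus the doubly-counted overlap 78.57 mm² gives 362.42 mm² — area = 362.42 mm². So its area = 362.42 mm². Layer 56 is larger (362.42 vs 264.25 mm²).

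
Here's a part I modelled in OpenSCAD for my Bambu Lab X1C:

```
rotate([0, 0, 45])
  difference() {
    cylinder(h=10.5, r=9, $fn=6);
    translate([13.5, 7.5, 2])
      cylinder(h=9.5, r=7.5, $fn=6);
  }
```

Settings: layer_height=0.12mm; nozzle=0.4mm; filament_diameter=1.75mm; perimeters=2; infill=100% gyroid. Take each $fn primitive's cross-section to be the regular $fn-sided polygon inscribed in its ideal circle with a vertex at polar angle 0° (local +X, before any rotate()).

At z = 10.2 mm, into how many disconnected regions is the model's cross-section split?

At z = 10.2 mm: the cylinder: section is a regular 6-gon, circumradius r=9; the cylinder at (13.5, 7.5): section is a regular 6-gon, circumradius r=7.5; After the difference (first − rest): starting from the r=9 cylinder, the r=7.5 cylinder at (13.5, 7.5) misses the remaining region (no effect) — 1 connected region; (whole slice rotated 45° about Z — lengths, areas and connectivity unchanged). The result has 1 disconnected region.

1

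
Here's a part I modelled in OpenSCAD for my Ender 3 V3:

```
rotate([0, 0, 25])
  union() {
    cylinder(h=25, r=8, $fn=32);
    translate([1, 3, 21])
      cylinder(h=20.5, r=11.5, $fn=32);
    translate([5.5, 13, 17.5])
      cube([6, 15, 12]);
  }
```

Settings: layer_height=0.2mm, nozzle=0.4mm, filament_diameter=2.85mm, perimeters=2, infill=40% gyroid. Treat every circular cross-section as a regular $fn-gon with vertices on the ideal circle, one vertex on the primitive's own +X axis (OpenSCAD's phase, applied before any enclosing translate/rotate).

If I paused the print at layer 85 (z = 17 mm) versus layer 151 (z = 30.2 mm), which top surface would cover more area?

Layer 85 (z = 17): the r=8 cylinder contributes a regular 32-gon of circumradius 8 (area = (32/2)·8.000²·sin(360°/32) = 199.77 mm²); the cylinder at (1, 3) is not intersected at this z (z outside [21, 41.5]); the cube at (5.5, 13) does not reach this height (z outside [17.5, 29.5]); Combining (union): only the r=8 cylinder is present, so the union is just that shape — area = 199.77 mm²; (whole slice rotated 25° about Z — lengths, areas and connectivity unchanged). So its area = 199.77 mm². Layer 151 (z = 30.2): the cylinder is not intersected at this z (z outside [0, 25]); the r=11.5 cylinder at (1, 3) contributes a regular 32-gon of circumradius 11.5 (area = (32/2)·11.500²·sin(360°/32) = 412.81 mm²); the cube at (5.5, 13) is not intersected at this z (z outside [17.5, 29.5]); Taking the union: only the r=11.5 cylinder at (1, 3) is present, so the union is just that shape — area = 412.81 mm²; (whole slice rotated 25° about Z — lengths, areas and connectivity unchanged). So its area = 412.81 mm². Layer 151 is larger (412.81 vs 199.77 mm²).

layer 151 (z = 30.2 mm)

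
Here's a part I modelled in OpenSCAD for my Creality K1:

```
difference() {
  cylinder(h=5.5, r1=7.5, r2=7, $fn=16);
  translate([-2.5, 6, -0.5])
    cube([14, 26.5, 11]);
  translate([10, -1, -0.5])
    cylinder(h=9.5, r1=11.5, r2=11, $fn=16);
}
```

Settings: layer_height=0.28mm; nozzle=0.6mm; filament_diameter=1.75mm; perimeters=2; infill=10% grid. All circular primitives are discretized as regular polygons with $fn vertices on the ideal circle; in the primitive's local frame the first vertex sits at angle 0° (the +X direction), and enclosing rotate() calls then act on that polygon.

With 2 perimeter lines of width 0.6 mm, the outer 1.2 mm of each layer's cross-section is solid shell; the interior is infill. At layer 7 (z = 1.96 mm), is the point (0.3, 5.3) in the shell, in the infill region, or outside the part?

At z = 1.96 mm: the cone: at t=0.356 of its height the radius interpolates to r₁+(r₂−r₁)t = 7.322, giving a regular 16-gon of that circumradius; the cube at (-2.5, 6) is present — its section is the full 14×26.5 rectangle; the cone at (10, -1) contributes a regular 16-gon of circumradius 11.371 (interpolated between r1=11.5 and r2=11 at t=0.259); After the difference (first − rest): starting from the cone, the 14×26.5 cube at (-2.5, 6) partially overlaps it — only the 6.04 mm² overlap (of its 371.00 mm²) is removed, clipping the outline; the cone at (10, -1) partially overlaps it — only the 85.61 mm² overlap (of its 395.81 mm²) is removed, clipping the outline — 1 connected region. Overall, the cross-section is a single solid region. The nearest boundary edge runs (1.26, 6.00)→(-0.50, 3.35); distance from the point to it = 0.41 mm. The point is inside the cross-section, 0.41 mm from the nearest boundary — within the 1.2 mm shell band (2 × 0.6).

shell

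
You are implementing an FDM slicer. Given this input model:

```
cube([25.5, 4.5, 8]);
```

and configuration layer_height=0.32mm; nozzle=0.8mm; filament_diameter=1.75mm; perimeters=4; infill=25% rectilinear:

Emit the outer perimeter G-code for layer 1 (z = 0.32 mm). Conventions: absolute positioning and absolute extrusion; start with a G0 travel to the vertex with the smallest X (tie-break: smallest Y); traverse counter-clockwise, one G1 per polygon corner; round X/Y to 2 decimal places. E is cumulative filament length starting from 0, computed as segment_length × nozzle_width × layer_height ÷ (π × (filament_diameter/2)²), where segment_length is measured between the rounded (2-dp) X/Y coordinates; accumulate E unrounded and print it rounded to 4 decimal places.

At z = 0.32 mm: the cube (footprint 25.5×4.5) is included at this height. The outline is a single polygon with 4 vertices. Extrusion per mm of travel: 0.8 × 0.32 / (π × 0.875²) = 0.106432. Accumulating E over each segment gives final E = 6.3859.

G0 X0.00 Y0.00 Z0.32
G1 X25.50 Y0.00 E2.7140
G1 X25.50 Y4.50 E3.1930
G1 X0.00 Y4.50 E5.9070
G1 X0.00 Y0.00 E6.3859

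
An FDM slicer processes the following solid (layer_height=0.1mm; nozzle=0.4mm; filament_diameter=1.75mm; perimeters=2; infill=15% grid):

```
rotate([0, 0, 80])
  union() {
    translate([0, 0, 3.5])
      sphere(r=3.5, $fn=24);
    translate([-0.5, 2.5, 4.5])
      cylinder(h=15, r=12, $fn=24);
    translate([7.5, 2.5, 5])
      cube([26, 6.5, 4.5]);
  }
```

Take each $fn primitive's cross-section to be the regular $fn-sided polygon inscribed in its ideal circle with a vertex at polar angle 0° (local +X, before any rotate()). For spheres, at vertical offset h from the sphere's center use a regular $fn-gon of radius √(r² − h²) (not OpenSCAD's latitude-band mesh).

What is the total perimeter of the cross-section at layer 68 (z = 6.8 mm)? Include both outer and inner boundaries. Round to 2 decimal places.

120.78 mm

At z = 6.8 mm: the sphere: section is a regular 24-gon, circumradius = √(r²−h²) = √(3.5²−3.3²) = 1.166 (perimeter = 2·24·1.166·sin(180°/24) = 7.31 mm); the r=12 cylinder at (-0.5, 2.5) gives a regular 24-gon of circumradius 12 (constant along its height) (perimeter = 2·24·12.000·sin(180°/24) = 75.18 mm); the cube at (7.5, 2.5) is present — its section is the full 26×6.5 rectangle (perimeter 65.00 mm); Combining (union): the regions partially overlap (shared area 25.77 mm²), so the edge portions inside another operand are dropped and the merged outline is re-measured after clipping — boundary = 120.78 mm; (whole slice rotated 80° about Z — lengths, areas and connectivity unchanged). Overall, the cross-section is a single solid region. Total boundary length (outer) = 120.78 mm.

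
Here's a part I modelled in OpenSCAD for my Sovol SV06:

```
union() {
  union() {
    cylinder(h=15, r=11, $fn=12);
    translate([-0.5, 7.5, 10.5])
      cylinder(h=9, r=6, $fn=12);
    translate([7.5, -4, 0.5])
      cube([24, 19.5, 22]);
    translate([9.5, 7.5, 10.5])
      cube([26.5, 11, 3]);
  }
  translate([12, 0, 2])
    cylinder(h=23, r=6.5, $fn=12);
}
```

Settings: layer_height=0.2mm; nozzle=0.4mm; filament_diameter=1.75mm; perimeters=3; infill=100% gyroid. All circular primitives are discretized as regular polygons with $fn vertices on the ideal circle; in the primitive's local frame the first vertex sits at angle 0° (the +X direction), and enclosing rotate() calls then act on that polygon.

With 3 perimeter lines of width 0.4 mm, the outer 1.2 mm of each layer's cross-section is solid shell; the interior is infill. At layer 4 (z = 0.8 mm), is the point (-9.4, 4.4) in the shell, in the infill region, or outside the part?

shell

At z = 0.8 mm: the cylinder: section is a regular 12-gon, circumradius r=11; the cylinder at (-0.5, 7.5) is absent (z outside [10.5, 19.5]); the cube at (7.5, -4) (footprint 24×19.5) is included at this height; the cube at (9.5, 7.5) is not intersected at this z (z outside [10.5, 13.5]); Merging all regions: the regions partially overlap (shared area 29.11 mm²), so overlapping operands fuse into one piece — 1 connected region; the cylinder at (12, 0) does not reach this height (z outside [2, 25]); Taking the union: only the result so far is present, so the union is just that shape — 1 connected region. Overall, the cross-section is a single solid region. The nearest boundary edge runs (-11.00, 0.00)→(-9.53, 5.50); distance from the point to it = 0.41 mm. The point is inside the cross-section, 0.41 mm from the nearest boundary — within the 1.2 mm shell band (3 × 0.4).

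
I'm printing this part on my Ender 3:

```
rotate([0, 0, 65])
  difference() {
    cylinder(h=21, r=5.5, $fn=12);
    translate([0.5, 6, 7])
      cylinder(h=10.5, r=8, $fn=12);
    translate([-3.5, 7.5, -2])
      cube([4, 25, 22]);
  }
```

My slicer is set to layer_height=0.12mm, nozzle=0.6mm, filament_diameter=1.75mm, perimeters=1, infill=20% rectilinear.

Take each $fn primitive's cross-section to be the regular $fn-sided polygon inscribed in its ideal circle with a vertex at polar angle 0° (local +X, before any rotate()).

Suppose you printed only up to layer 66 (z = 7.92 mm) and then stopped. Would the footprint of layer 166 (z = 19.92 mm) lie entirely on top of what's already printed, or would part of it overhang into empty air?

Compare the two slices. At z = 7.92: the r=5.5 cylinder contributes a regular 12-gon of circumradius 5.5 (area = (12/2)·5.500²·sin(360°/12) = 90.75 mm²); the r=8 cylinder at (0.5, 6) gives a regular 12-gon of circumradius 8 (constant along its height) (area = (12/2)·8.000²·sin(360°/12) = 192.00 mm²); the 4×25 cube at (-3.5, 7.5) contributes its full rectangle (area 100.00 mm²); After the difference (first − rest): starting from the r=5.5 cylinder (90.75 mm²), the r=8 cylinder at (0.5, 6) partially overlaps it — only the 57.49 mm² overlap (of its 192.00 mm²) is removed, clipping the outline; the 4×25 cube at (-3.5, 7.5) misses the remaining region (no effect) — area = 33.26 mm²; (rotated 65° about Z; rotation is an isometry so areas/perimeters/island counts are preserved). At z = 19.92: the r=5.5 cylinder contributes a regular 12-gon of circumradius 5.5 (area = (12/2)·5.500²·sin(360°/12) = 90.75 mm²); the cylinder at (0.5, 6) is not intersected at this z (z outside [7, 17.5]); the cube at (-3.5, 7.5) (footprint 4×25) is included at this height (area 100.00 mm²); Subtracting the remaining from the first: starting from the r=5.5 cylinder (90.75 mm²), the 4×25 cube at (-3.5, 7.5) misses the remaining region (no effect) — area = 90.75 mm²; (rotated 65° about Z; rotation is an isometry so areas/perimeters/island counts are preserved). Checking containment: at z = 19.92 the cross-section extends beyond the z = 7.92 cross-section by about 57.49 mm².

part overhangs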